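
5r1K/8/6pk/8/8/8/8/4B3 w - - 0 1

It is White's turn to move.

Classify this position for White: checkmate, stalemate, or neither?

checkmate

White to move; white king on h8.
In check: yes, from the black rook on f8.
King squares — g7: attacked by Kh6; h7: attacked by Kh6; g8: attacked by Rf8.
Legal moves for White: none.
In check with no legal moves → checkmate.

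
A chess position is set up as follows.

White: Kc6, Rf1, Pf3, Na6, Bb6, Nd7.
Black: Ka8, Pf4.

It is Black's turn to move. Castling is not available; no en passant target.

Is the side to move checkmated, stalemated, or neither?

stalemate

Black to move; black king on a8.
In check: no.
King squares — a7: attacked by Bb6; b7: attacked by Kc6; b8: attacked by Na6.
Legal moves for Black: none.
Not in check and no legal moves → stalemate.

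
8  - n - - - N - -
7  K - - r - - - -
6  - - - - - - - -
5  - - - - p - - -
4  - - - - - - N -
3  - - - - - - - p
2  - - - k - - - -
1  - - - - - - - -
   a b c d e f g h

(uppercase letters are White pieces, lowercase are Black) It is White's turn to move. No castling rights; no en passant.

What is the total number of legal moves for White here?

White to move; king on a7.
In check: yes, from the black rook on d7.
Legal moves: Kxb8, Ka8, Kb6, Nxd7.
Count: 4.

4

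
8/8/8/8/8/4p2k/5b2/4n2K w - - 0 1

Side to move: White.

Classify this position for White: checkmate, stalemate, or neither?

White to move; white king on h1.
In check: no.
King squares — g1: attacked by Bf2; g2: attacked by Ne1; h2: attacked by Kh3.
Legal moves for White: none.
Not in check and no legal moves → stalemate.

stalemate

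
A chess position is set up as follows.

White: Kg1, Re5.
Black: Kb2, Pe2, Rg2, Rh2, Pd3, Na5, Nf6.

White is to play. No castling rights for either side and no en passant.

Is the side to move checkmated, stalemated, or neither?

checkmate

White to move; white king on g1.
In check: yes, from the black rook on g2.
King squares — f1: attacked by Pe2; h1: attacked by Rh2; f2: attacked by Rg2; g2: attacked by Rh2; h2: attacked by Rg2.
Legal moves for White: none.
In check with no legal moves → checkmate.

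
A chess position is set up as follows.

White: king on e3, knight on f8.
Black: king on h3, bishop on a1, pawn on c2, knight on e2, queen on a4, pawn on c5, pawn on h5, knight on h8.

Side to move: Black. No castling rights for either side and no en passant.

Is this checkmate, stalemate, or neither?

neither

Black to move; black king on h3.
In check: no.
Legal moves for Black include: Nf7, Ng6, Qe8+, Qa8, Qd7, Qa7, Qc6, Qa6, Qb5, Qa5, Qh4, Qg4, Qf4+, Qe4+, Qd4+, Qc4, Qb4, Qb3+, ... (list truncated; more exist).
Black has legal moves and is not in check → neither.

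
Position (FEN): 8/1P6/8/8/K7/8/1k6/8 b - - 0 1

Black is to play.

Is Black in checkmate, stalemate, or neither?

neither

Black to move; black king on b2.
In check: no.
Legal moves for Black: Kc3, Kc2, Ka2, Kc1, Kb1, Ka1.
Black has 6 legal moves and is not in check → neither.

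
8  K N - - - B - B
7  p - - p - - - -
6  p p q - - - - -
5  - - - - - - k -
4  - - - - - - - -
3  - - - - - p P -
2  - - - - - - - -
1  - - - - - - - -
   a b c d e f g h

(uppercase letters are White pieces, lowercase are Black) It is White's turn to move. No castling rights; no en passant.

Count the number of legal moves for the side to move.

White to move; king on a8.
In check: yes, from the black queen on c6.
Legal moves: Kxa7, Nxc6.
Count: 2.

2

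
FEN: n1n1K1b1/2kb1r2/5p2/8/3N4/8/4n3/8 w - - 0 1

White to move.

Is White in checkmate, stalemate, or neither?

checkmate

White to move; white king on e8.
In check: yes, from the black bishop on d7.
King squares — d7: attacked by Kc7; e7: attacked by Rf7; f7: attacked by Bg8; d8: attacked by Kc7; f8: attacked by Rf7.
Legal moves for White: none.
In check with no legal moves → checkmate.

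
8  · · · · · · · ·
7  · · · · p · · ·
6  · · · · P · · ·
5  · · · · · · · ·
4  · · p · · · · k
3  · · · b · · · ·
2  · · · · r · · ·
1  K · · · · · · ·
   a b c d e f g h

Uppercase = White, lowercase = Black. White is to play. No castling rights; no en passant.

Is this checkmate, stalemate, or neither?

White to move; white king on a1.
In check: no.
King squares — b1: attacked by Bd3; a2: attacked by Re2; b2: attacked by Re2.
Legal moves for White: none.
Not in check and no legal moves → stalemate.

stalemate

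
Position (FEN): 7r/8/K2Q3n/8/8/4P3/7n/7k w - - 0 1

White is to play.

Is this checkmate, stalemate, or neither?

neither

White to move; white king on a6.
In check: no.
Legal moves for White include: Qf8, Qd8, Qb8, Qe7, Qd7, Qc7, Qxh6, Qg6, Qf6, Qe6, Qc6+, Qb6, Qe5, Qd5+, Qc5, Qf4, Qd4, Qb4, ... (list truncated; more exist).
White has legal moves and is not in check → neither.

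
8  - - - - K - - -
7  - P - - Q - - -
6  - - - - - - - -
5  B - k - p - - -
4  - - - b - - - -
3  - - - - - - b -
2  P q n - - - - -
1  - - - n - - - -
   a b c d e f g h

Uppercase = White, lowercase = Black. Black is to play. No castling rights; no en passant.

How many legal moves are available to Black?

4

Black to move; king on c5.
In check: yes, from the white queen on e7.
Legal moves: Kc6, Kd5, Kb5, Kc4.
Count: 4.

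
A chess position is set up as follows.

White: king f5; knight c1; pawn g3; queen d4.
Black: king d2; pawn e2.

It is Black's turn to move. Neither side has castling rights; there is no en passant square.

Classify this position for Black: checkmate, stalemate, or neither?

neither

Black to move; black king on d2.
In check: yes, from the white queen on d4.
King squares — c1: available; d1: attacked by Qd4; e1: available; c2: available; e2: own pawn; c3: attacked by Qd4; d3: attacked by Nc1; e3: attacked by Qd4.
Legal moves for Black: Kc2, Ke1, Kxc1.
Black is in check but has 3 legal moves → neither.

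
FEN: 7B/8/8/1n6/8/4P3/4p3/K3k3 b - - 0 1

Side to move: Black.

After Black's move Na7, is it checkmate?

After Na7: white king on a1; in check: no.
White is not in check, so this cannot be checkmate.

no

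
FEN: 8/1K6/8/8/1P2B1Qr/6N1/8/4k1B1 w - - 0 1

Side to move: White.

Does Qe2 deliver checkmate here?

After Qe2: black king on e1; in check: yes, from the white queen on e2.
King squares — d1: attacked by Qe2; f1: attacked by Qe2; d2: attacked by Qe2; e2: attacked by Ng3; f2: attacked by Bg1.
Black has no legal moves → checkmate.

yes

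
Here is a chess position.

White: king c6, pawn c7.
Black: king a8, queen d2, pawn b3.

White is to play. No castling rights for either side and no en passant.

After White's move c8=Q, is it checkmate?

no

After c8=Q: black king on a8; in check: yes, from the white queen on c8.
Black has 1 legal reply: Ka7.
In check but a legal move exists → not checkmate.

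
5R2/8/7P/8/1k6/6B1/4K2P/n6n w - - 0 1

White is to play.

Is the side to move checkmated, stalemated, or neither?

neither

White to move; white king on e2.
In check: no.
Legal moves for White include: Rh8, Rg8, Re8, Rd8, Rc8, Rb8+, Ra8, Rf7, Rf6, Rf5, Rf4+, Rf3, Rf2, Rf1, Bb8, Bc7, Bd6+, Be5, ... (list truncated; more exist).
White has legal moves and is not in check → neither.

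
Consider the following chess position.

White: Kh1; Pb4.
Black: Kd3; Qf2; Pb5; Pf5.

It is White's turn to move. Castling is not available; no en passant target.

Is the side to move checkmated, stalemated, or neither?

White to move; white king on h1.
In check: no.
King squares — g1: attacked by Qf2; g2: attacked by Qf2; h2: attacked by Qf2.
Legal moves for White: none.
Not in check and no legal moves → stalemate.

stalemate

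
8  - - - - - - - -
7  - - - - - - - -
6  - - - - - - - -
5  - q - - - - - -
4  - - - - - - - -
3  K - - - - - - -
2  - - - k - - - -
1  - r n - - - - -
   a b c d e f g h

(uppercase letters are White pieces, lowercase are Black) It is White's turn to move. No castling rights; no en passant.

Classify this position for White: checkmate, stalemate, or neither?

White to move; white king on a3.
In check: no.
King squares — a2: attacked by Nc1; b2: attacked by Rb1; b3: attacked by Rb1; a4: attacked by Qb5; b4: attacked by Rb1.
Legal moves for White: none.
Not in check and no legal moves → stalemate.

stalemate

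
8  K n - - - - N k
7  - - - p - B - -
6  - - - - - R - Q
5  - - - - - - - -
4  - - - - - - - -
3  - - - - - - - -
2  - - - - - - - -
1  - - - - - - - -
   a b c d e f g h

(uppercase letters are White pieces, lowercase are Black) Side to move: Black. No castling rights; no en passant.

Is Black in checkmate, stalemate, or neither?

checkmate

Black to move; black king on h8.
In check: yes, from the white queen on h6.
King squares — g7: attacked by Qh6; h7: attacked by Qh6; g8: attacked by Bf7.
Legal moves for Black: none.
In check with no legal moves → checkmate.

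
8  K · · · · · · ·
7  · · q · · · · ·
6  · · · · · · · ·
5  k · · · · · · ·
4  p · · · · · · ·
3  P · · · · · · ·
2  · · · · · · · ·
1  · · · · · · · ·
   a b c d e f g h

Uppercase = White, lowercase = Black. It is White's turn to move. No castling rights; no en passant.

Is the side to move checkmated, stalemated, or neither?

stalemate

White to move; white king on a8.
In check: no.
King squares — a7: attacked by Qc7; b7: attacked by Qc7; b8: attacked by Qc7.
Legal moves for White: none.
Not in check and no legal moves → stalemate.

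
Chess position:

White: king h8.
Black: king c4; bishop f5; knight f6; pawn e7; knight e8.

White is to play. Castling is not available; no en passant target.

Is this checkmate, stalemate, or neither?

stalemate

White to move; white king on h8.
In check: no.
King squares — g7: attacked by Ne8; h7: attacked by Bf5; g8: attacked by Nf6.
Legal moves for White: none.
Not in check and no legal moves → stalemate.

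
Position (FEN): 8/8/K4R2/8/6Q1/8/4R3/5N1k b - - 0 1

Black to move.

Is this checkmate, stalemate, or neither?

Black to move; black king on h1.
In check: no.
King squares — g1: attacked by Qg4; g2: attacked by Re2; h2: attacked by Nf1.
Legal moves for Black: none.
Not in check and no legal moves → stalemate.

stalemate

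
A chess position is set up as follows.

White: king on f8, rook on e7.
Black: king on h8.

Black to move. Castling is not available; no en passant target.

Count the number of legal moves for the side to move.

Black to move; king on h8.
In check: no.
Legal moves: none.
Count: 0.

0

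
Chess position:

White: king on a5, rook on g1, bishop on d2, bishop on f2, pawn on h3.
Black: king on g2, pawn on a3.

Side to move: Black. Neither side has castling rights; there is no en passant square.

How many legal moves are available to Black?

4

Black to move; king on g2.
In check: yes, from the white rook on g1.
Legal moves: Kxh3, Kf3, Kh2, Kxf2.
Count: 4.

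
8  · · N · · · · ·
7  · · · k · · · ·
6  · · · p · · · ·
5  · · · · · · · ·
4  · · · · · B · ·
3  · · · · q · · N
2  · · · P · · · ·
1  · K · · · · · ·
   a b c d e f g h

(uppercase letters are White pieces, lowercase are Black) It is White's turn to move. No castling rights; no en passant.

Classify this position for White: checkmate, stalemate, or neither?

neither

White to move; white king on b1.
In check: no.
Legal moves for White include: Ne7, Na7, Nxd6, Nb6+, Bh6, Bxd6, Bg5, Be5, Bg3, Bxe3, Bh2, Ng5, Nf2, Ng1, Kc2, Kb2, Ka2, Kc1, ... (list truncated; more exist).
White has legal moves and is not in check → neither.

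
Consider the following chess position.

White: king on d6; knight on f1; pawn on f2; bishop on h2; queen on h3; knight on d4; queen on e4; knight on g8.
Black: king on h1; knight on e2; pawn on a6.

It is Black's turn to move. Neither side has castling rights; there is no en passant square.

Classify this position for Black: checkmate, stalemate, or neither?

checkmate

Black to move; black king on h1.
In check: yes, from the white queen on e4.
King squares — g1: attacked by Bh2; g2: attacked by Qh3; h2: attacked by Nf1.
Legal moves for Black: none.
In check with no legal moves → checkmate.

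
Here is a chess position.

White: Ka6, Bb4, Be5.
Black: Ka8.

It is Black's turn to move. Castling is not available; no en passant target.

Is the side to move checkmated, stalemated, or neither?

Black to move; black king on a8.
In check: no.
King squares — a7: attacked by Ka6; b7: attacked by Ka6; b8: attacked by Be5.
Legal moves for Black: none.
Not in check and no legal moves → stalemate.

stalemate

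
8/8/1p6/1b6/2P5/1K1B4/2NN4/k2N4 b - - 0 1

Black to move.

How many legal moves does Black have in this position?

0

Black to move; king on a1.
In check: yes, from the white knight on c2.
Legal moves: none.
Count: 0.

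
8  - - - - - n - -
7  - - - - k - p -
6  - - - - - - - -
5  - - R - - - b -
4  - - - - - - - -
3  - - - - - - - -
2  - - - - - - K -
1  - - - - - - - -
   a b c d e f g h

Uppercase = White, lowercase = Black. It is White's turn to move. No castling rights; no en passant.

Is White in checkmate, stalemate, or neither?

neither

White to move; white king on g2.
In check: no.
Legal moves for White include: Rc8, Rc7+, Rc6, Rxg5, Rf5, Re5+, Rd5, Rb5, Ra5, Rc4, Rc3, Rc2, Rc1, Kh3, Kg3, Kf3, Kh2, Kf2, ... (list truncated; more exist).
White has legal moves and is not in check → neither.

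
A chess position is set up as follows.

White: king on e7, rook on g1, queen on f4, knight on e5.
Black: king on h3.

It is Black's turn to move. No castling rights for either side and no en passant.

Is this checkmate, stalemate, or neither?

Black to move; black king on h3.
In check: no.
King squares — g2: attacked by Rg1; h2: attacked by Qf4; g3: attacked by Rg1; g4: attacked by Rg1; h4: attacked by Qf4.
Legal moves for Black: none.
Not in check and no legal moves → stalemate.

stalemate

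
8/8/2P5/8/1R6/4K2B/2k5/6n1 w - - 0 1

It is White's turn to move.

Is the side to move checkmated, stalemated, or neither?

neither

White to move; white king on e3.
In check: no.
Legal moves for White include: Rb8, Rb7, Rb6, Rb5, Rh4, Rg4, Rf4, Re4, Rd4, Rc4+, Ra4, Rb3, Rb2+, Rb1, Bc8, Bd7, Be6, Bf5+, ... (list truncated; more exist).
White has legal moves and is not in check → neither.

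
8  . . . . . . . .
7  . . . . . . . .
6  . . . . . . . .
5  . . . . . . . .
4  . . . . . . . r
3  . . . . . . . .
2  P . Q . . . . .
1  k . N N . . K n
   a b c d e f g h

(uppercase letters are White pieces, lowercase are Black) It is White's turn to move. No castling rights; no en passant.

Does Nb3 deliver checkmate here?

yes

After Nb3: black king on a1; in check: yes, from the white knight on b3.
King squares — b1: attacked by Qc2; a2: attacked by Qc2; b2: attacked by Nd1.
Black has no legal moves → checkmate.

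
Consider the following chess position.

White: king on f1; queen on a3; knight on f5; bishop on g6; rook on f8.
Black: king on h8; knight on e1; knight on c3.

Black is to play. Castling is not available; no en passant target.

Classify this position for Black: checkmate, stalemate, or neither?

checkmate

Black to move; black king on h8.
In check: yes, from the white rook on f8.
King squares — g7: attacked by Nf5; h7: attacked by Bg6; g8: attacked by Rf8.
Legal moves for Black: none.
In check with no legal moves → checkmate.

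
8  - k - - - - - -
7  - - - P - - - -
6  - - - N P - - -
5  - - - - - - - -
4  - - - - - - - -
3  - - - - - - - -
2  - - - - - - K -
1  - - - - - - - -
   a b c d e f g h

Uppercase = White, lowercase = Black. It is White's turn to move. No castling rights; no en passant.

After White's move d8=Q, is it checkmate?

no

After d8=Q: black king on b8; in check: yes, from the white queen on d8.
Black has 1 legal reply: Ka7.
In check but a legal move exists → not checkmate.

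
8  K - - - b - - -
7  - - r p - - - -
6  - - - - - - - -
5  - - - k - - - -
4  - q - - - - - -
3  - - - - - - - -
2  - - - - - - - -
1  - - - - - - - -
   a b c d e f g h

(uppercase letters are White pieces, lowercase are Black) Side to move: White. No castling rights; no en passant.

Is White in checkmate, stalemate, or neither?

White to move; white king on a8.
In check: no.
King squares — a7: attacked by Rc7; b7: attacked by Qb4; b8: attacked by Qb4.
Legal moves for White: none.
Not in check and no legal moves → stalemate.

stalemate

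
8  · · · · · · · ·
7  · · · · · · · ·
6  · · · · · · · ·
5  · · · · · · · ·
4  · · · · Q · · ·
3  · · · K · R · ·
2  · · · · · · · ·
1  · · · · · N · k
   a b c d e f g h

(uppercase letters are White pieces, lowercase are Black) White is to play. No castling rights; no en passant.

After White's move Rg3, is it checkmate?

After Rg3: black king on h1; in check: yes, from the white queen on e4.
King squares — g1: attacked by Rg3; g2: attacked by Rg3; h2: attacked by Nf1.
Black has no legal moves → checkmate.

yes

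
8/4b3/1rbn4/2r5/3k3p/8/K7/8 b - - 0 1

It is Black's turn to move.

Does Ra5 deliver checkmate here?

yes

After Ra5: white king on a2; in check: yes, from the black rook on a5.
King squares — a1: attacked by Ra5; b1: attacked by Rb6; b2: attacked by Rb6; a3: attacked by Ra5; b3: attacked by Rb6.
White has no legal moves → checkmate.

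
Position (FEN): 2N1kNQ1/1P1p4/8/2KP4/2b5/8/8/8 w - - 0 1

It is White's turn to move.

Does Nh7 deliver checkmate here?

After Nh7: black king on e8; in check: yes, from the white queen on g8.
King squares — d7: own pawn; e7: attacked by Nc8; f7: attacked by Qg8; d8: attacked by Qg8; f8: attacked by Nh7.
Black has no legal moves → checkmate.

yes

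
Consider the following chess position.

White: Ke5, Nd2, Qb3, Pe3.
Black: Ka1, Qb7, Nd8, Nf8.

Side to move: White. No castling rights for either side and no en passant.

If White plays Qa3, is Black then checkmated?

yes

After Qa3: black king on a1; in check: yes, from the white queen on a3.
King squares — b1: attacked by Nd2; a2: attacked by Qa3; b2: attacked by Qa3.
Black has no legal moves → checkmate.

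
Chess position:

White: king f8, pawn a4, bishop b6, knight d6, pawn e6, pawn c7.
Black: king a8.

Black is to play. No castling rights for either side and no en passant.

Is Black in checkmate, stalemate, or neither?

stalemate

Black to move; black king on a8.
In check: no.
King squares — a7: attacked by Bb6; b7: attacked by Nd6; b8: attacked by Pc7.
Legal moves for Black: none.
Not in check and no legal moves → stalemate.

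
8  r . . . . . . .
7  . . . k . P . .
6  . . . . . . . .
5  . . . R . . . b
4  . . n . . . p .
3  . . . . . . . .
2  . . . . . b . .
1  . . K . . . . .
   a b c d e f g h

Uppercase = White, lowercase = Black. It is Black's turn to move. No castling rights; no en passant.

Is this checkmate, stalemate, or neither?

neither

Black to move; black king on d7.
In check: yes, from the white rook on d5.
Legal moves for Black: Kc8, Ke7, Kc7, Ke6, Kc6, Nd6.
Black is in check but has 6 legal moves → neither.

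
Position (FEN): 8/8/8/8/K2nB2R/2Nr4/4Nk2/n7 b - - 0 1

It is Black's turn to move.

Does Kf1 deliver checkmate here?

After Kf1: white king on a4; in check: no.
White is not in check, so this cannot be checkmate.

no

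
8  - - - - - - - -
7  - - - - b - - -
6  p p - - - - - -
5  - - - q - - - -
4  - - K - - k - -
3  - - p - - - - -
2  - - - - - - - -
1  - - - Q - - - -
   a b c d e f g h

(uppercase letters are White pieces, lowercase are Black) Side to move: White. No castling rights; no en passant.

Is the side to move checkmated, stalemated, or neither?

White to move; white king on c4.
In check: yes, from the black queen on d5.
King squares — b3: attacked by Qd5; c3: available; d3: attacked by Qd5; b4: attacked by Be7; d4: attacked by Qd5; b5: attacked by Qd5; c5: attacked by Qd5; d5: available.
Legal moves for White: Kxd5, Kxc3, Qxd5.
White is in check but has 3 legal moves → neither.

neither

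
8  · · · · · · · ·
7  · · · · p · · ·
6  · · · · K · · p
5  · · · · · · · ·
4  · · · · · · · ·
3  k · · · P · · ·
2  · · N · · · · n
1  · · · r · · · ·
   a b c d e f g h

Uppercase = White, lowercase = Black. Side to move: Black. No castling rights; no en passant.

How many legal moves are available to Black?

4

Black to move; king on a3.
In check: yes, from the white knight on c2.
Legal moves: Ka4, Kb3, Kb2, Ka2.
Count: 4.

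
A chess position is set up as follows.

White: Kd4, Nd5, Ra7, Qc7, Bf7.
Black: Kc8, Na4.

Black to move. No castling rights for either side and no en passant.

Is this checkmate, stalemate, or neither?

Black to move; black king on c8.
In check: yes, from the white queen on c7.
King squares — b7: attacked by Ra7; c7: attacked by Nd5; d7: attacked by Qc7; b8: attacked by Qc7; d8: attacked by Qc7.
Legal moves for Black: none.
In check with no legal moves → checkmate.

checkmate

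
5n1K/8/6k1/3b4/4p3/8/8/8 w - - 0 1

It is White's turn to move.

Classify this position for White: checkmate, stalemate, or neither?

stalemate

White to move; white king on h8.
In check: no.
King squares — g7: attacked by Kg6; h7: attacked by Kg6; g8: attacked by Bd5.
Legal moves for White: none.
Not in check and no legal moves → stalemate.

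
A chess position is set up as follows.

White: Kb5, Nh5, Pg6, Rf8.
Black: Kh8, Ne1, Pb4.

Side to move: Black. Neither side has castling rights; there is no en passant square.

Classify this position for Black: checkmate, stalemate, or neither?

checkmate

Black to move; black king on h8.
In check: yes, from the white rook on f8.
King squares — g7: attacked by Nh5; h7: attacked by Pg6; g8: attacked by Rf8.
Legal moves for Black: none.
In check with no legal moves → checkmate.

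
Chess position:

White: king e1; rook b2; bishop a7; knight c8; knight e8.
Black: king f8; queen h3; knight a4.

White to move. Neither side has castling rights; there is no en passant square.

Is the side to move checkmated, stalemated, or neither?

neither

White to move; white king on e1.
In check: no.
Legal moves for White include: Ng7, Nc7, Nf6, Ned6, Ne7, Ncd6, Nb6, Bb8, Bb6, Bc5+, Bd4, Be3, Bf2, Bg1, Rb8, Rb7, Rb6, Rb5, ... (list truncated; more exist).
White has legal moves and is not in check → neither.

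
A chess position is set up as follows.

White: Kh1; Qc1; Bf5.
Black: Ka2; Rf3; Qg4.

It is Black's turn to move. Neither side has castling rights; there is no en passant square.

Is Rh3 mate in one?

yes

After Rh3: white king on h1; in check: yes, from the black rook on h3.
King squares — g1: attacked by Qg4; g2: attacked by Qg4; h2: attacked by Rh3.
White has no legal moves → checkmate.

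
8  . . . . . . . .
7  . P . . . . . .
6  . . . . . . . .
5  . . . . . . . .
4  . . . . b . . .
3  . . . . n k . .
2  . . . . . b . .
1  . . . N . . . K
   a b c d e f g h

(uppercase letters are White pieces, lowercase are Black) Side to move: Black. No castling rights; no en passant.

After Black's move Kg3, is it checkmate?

yes

After Kg3: white king on h1; in check: yes, from the black bishop on e4.
King squares — g1: attacked by Bf2; g2: attacked by Ne3; h2: attacked by Kg3.
White has no legal moves → checkmate.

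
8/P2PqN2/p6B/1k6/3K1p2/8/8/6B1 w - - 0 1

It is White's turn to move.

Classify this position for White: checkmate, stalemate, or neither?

White to move; white king on d4.
In check: no.
Legal moves for White include: Nh8, Nd8, Nd6+, Ng5, Ne5, Bf8, Bg7, Bg5, Bxf4, Kd5, Kd3, Kc3, Be3, Bh2, Bf2, d8=Q, d8=R, d8=B, ... (list truncated; more exist).
White has legal moves and is not in check → neither.

neither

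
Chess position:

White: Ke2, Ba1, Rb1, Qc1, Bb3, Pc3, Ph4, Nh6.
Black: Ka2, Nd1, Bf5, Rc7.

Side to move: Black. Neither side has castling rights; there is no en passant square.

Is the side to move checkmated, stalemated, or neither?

checkmate

Black to move; black king on a2.
In check: yes, from the white bishop on b3.
King squares — a1: attacked by Rb1; b1: attacked by Qc1; b2: attacked by Ba1; a3: attacked by Qc1; b3: attacked by Rb1.
Legal moves for Black: none.
In check with no legal moves → checkmate.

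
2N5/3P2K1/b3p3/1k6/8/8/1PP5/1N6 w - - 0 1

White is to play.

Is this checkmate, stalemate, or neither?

neither

White to move; white king on g7.
In check: no.
Legal moves for White include: Ne7, Na7+, Nd6+, Nb6, Kh8, Kg8, Kf8, Kh7, Kf7, Kh6, Kg6, Kf6, Nc3+, Na3+, Nd2, d8=Q, d8=R, d8=B, ... (list truncated; more exist).
White has legal moves and is not in check → neither.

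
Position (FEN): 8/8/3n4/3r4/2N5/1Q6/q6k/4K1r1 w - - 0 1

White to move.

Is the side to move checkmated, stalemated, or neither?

White to move; white king on e1.
In check: yes, from the black rook on g1.
King squares — d1: attacked by Rg1; f1: attacked by Rg1; d2: attacked by Qa2; e2: attacked by Qa2; f2: attacked by Qa2.
Legal moves for White: none.
In check with no legal moves → checkmate.

checkmate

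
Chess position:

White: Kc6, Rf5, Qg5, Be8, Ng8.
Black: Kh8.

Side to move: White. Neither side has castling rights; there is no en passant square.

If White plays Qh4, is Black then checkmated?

After Qh4: black king on h8; in check: yes, from the white queen on h4.
Black has 2 legal replies: Kxg8, Kg7.
In check but a legal move exists → not checkmate.

no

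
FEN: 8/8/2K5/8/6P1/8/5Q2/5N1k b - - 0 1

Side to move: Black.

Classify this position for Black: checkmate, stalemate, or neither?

stalemate

Black to move; black king on h1.
In check: no.
King squares — g1: attacked by Qf2; g2: attacked by Qf2; h2: attacked by Nf1.
Legal moves for Black: none.
Not in check and no legal moves → stalemate.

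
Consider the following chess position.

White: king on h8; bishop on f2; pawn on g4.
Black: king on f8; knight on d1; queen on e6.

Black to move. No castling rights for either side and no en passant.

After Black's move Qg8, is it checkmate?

After Qg8: white king on h8; in check: yes, from the black queen on g8.
King squares — g7: attacked by Kf8; h7: attacked by Qg8; g8: attacked by Kf8.
White has no legal moves → checkmate.

yes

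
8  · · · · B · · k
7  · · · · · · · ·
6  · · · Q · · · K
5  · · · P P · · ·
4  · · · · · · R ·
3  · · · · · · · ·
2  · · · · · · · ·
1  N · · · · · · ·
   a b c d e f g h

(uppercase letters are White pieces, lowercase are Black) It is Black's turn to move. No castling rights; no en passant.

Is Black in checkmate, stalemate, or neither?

Black to move; black king on h8.
In check: no.
King squares — g7: attacked by Rg4; h7: attacked by Kh6; g8: attacked by Rg4.
Legal moves for Black: none.
Not in check and no legal moves → stalemate.

stalemate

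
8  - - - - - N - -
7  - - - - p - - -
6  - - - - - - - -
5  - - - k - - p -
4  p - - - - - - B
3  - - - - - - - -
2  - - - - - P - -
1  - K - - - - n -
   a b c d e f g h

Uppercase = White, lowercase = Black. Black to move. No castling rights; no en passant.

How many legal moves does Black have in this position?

Black to move; king on d5.
In check: no.
Legal moves: Kd6, Kc6, Ke5, Kc5, Ke4, Kd4, Kc4, Nh3, Nf3, Ne2, gxh4, e6, g4, a3, e5.
Count: 15.

15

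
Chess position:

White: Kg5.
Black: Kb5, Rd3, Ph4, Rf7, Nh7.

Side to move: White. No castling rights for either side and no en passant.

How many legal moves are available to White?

5

White to move; king on g5.
In check: yes, from the black knight on h7.
Legal moves: Kh6, Kg6, Kh5, Kxh4, Kg4.
Count: 5.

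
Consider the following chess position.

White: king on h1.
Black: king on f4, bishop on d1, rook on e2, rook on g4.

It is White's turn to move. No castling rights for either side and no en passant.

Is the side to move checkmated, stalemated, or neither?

White to move; white king on h1.
In check: no.
King squares — g1: attacked by Rg4; g2: attacked by Re2; h2: attacked by Re2.
Legal moves for White: none.
Not in check and no legal moves → stalemate.

stalemate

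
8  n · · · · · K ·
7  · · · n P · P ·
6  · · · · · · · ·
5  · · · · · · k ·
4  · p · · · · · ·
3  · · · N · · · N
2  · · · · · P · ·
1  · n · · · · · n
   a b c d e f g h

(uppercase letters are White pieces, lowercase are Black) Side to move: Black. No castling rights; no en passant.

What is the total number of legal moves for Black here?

7

Black to move; king on g5.
In check: yes, from the white knight on h3.
Legal moves: Kh6, Kg6, Kf6, Kh5, Kf5, Kh4, Kg4.
Count: 7.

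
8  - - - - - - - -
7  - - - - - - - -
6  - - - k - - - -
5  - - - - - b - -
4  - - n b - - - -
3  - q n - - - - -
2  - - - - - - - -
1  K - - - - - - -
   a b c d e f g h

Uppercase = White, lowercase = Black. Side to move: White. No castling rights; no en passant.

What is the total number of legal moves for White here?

White to move; king on a1.
In check: no.
Legal moves: none.
Count: 0.

0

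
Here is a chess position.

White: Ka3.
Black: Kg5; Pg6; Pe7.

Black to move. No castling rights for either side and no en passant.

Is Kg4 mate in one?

no

After Kg4: white king on a3; in check: no.
White is not in check, so this cannot be checkmate.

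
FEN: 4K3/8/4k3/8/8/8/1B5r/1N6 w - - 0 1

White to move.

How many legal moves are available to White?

14

White to move; king on e8.
In check: no.
Legal moves: Kf8, Kd8, Bh8, Bg7, Bf6, Be5, Bd4, Bc3, Ba3, Bc1, Ba1, Nc3, Na3, Nd2.
Count: 14.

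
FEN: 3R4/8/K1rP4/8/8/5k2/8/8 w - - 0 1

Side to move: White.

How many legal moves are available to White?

White to move; king on a6.
In check: yes, from the black rook on c6.
Legal moves: Kb7, Ka7, Kb5, Ka5.
Count: 4.

4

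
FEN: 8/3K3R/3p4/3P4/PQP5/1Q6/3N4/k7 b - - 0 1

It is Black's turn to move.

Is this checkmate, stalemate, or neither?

stalemate

Black to move; black king on a1.
In check: no.
King squares — b1: attacked by Nd2; a2: attacked by Qb3; b2: attacked by Qb3.
Legal moves for Black: none.
Not in check and no legal moves → stalemate.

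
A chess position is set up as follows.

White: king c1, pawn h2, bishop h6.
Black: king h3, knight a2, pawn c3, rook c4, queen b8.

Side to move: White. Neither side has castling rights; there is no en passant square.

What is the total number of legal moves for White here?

2

White to move; king on c1.
In check: yes, from the black knight on a2.
Legal moves: Kc2, Kd1.
Count: 2.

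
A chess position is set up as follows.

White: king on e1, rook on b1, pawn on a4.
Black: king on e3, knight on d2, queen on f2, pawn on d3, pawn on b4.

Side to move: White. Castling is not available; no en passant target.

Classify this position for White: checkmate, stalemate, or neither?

neither

White to move; white king on e1.
In check: yes, from the black queen on f2.
King squares — d1: available; f1: attacked by Nd2; d2: attacked by Qf2; e2: attacked by Qf2; f2: attacked by Ke3.
Legal moves for White: Kd1.
White is in check but has 1 legal move → neither.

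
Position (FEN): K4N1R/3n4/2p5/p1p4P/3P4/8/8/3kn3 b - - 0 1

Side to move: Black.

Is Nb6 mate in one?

no

After Nb6: white king on a8; in check: yes, from the black knight on b6.
White has 3 legal replies: Kb8, Kb7, Ka7.
In check but a legal move exists → not checkmate.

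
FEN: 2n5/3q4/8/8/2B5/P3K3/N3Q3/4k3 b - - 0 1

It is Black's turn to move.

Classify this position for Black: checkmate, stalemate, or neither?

Black to move; black king on e1.
In check: yes, from the white queen on e2.
King squares — d1: attacked by Qe2; f1: attacked by Qe2; d2: attacked by Qe2; e2: attacked by Ke3; f2: attacked by Qe2.
Legal moves for Black: none.
In check with no legal moves → checkmate.

checkmate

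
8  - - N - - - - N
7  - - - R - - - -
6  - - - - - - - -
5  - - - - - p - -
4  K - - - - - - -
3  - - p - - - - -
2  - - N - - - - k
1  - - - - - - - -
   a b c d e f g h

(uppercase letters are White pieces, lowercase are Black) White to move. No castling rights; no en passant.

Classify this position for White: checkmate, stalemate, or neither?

neither

White to move; white king on a4.
In check: no.
Legal moves for White include: Nf7, Ng6, Ne7, Na7, Nd6, Nb6, Rd8, Rh7+, Rg7, Rf7, Re7, Rc7, Rb7, Ra7, Rd6, Rd5, Rd4, Rd3, ... (list truncated; more exist).
White has legal moves and is not in check → neither.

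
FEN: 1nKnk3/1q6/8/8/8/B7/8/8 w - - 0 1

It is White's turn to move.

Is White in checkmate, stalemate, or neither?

White to move; white king on c8.
In check: yes, from the black queen on b7.
King squares — b7: attacked by Nd8; c7: attacked by Qb7; d7: attacked by Qb7; b8: attacked by Qb7; d8: attacked by Ke8.
Legal moves for White: none.
In check with no legal moves → checkmate.

checkmate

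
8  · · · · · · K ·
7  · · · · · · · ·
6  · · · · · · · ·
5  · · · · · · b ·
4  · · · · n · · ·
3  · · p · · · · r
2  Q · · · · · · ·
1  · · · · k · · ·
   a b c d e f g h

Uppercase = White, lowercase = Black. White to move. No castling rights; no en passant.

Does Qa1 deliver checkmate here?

no

After Qa1: black king on e1; in check: yes, from the white queen on a1.
Black has 4 legal replies: Kf2, Ke2, Kd2, Bc1.
In check but a legal move exists → not checkmate.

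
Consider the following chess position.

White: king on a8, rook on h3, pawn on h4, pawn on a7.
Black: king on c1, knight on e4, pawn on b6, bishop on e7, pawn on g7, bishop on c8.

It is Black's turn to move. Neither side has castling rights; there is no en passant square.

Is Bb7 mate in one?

After Bb7: white king on a8; in check: yes, from the black bishop on b7.
White has 2 legal replies: Kb8, Kxb7.
In check but a legal move exists → not checkmate.

no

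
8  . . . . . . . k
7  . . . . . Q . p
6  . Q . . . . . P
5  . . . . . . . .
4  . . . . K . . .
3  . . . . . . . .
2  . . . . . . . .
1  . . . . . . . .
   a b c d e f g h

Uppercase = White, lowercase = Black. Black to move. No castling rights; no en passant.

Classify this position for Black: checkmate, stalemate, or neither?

Black to move; black king on h8.
In check: no.
King squares — g7: attacked by Ph6; h7: own pawn; g8: attacked by Qf7.
Legal moves for Black: none.
Not in check and no legal moves → stalemate.

stalemate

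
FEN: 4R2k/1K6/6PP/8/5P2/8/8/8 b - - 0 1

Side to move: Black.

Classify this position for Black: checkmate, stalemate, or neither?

Black to move; black king on h8.
In check: yes, from the white rook on e8.
King squares — g7: attacked by Ph6; h7: attacked by Pg6; g8: attacked by Re8.
Legal moves for Black: none.
In check with no legal moves → checkmate.

checkmate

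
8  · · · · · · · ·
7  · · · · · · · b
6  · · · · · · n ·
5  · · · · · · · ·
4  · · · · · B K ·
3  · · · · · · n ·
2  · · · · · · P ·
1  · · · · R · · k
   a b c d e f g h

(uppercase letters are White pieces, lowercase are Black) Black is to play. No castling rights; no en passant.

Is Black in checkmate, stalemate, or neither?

Black to move; black king on h1.
In check: yes, from the white rook on e1.
Legal moves for Black: Kh2, Kxg2, Nf1.
Black is in check but has 3 legal moves → neither.

neither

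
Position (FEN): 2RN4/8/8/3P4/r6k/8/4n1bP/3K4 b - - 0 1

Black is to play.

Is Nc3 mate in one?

After Nc3: white king on d1; in check: yes, from the black knight on c3.
White has 5 legal replies: Kd2, Kc2, Ke1, Kc1, Rxc3.
In check but a legal move exists → not checkmate.

no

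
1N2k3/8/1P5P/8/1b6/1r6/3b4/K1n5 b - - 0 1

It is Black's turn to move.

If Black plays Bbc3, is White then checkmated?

After Bbc3: white king on a1; in check: yes, from the black bishop on c3.
King squares — b1: attacked by Rb3; a2: attacked by Nc1; b2: attacked by Rb3.
White has no legal moves → checkmate.

yes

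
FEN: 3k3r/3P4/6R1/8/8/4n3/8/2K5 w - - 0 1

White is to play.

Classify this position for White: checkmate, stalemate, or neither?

White to move; white king on c1.
In check: no.
Legal moves for White: Rg8+, Rg7, Rh6, Rf6, Re6, Rd6, Rc6, Rb6, Ra6, Rg5, Rg4, Rg3, Rg2, Rg1, Kd2, Kb2, Kb1.
White has 17 legal moves and is not in check → neither.

neither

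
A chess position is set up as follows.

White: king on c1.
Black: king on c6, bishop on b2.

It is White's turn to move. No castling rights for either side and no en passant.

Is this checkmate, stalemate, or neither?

neither

White to move; white king on c1.
In check: yes, from the black bishop on b2.
Legal moves for White: Kd2, Kc2, Kxb2, Kd1, Kb1.
White is in check but has 5 legal moves → neither.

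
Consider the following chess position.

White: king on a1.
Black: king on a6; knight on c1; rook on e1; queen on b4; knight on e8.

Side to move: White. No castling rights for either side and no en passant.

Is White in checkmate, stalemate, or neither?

stalemate

White to move; white king on a1.
In check: no.
King squares — b1: attacked by Qb4; a2: attacked by Nc1; b2: attacked by Qb4.
Legal moves for White: none.
Not in check and no legal moves → stalemate.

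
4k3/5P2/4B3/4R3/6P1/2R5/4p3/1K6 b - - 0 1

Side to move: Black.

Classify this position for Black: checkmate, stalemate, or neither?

Black to move; black king on e8.
In check: yes, from the white pawn on f7.
Legal moves for Black: Kf8, Kd8, Ke7.
Black is in check but has 3 legal moves → neither.

neither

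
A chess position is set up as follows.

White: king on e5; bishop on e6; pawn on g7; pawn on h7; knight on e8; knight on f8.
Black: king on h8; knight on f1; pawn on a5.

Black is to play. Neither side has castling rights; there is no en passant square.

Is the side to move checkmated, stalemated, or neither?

checkmate

Black to move; black king on h8.
In check: yes, from the white pawn on g7.
King squares — g7: attacked by Ne8; h7: attacked by Nf8; g8: attacked by Be6.
Legal moves for Black: none.
In check with no legal moves → checkmate.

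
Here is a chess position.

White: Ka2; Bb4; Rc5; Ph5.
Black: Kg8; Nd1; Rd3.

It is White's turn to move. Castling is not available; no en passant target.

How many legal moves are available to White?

21

White to move; king on a2.
In check: no.
Legal moves: Rc8+, Rc7, Rc6, Rg5+, Rf5, Re5, Rd5, Rb5, Ra5, Rc4, Rc3, Rc2, Rc1, Ba5, Bc3, Ba3, Bd2, Be1, Kb1, Ka1, h6.
Count: 21.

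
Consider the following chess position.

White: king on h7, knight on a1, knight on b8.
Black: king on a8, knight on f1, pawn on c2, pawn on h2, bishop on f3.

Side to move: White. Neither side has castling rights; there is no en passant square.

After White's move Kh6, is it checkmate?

After Kh6: black king on a8; in check: no.
Black is not in check, so this cannot be checkmate.

no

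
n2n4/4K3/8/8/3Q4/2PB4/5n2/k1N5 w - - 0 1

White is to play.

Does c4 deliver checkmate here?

yes

After c4: black king on a1; in check: yes, from the white queen on d4.
King squares — b1: attacked by Bd3; a2: attacked by Nc1; b2: attacked by Qd4.
Black has no legal moves → checkmate.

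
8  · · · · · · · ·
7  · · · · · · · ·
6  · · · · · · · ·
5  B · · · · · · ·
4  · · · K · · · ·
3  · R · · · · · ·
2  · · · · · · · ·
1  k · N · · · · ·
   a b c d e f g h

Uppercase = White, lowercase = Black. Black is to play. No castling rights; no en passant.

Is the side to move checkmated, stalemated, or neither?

Black to move; black king on a1.
In check: no.
King squares — b1: attacked by Rb3; a2: attacked by Nc1; b2: attacked by Rb3.
Legal moves for Black: none.
Not in check and no legal moves → stalemate.

stalemate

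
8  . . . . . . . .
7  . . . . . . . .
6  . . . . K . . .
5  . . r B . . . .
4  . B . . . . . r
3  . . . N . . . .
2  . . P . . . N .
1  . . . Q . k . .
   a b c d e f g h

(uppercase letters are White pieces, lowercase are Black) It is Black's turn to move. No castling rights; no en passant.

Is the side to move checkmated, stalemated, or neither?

checkmate

Black to move; black king on f1.
In check: yes, from the white queen on d1.
King squares — e1: attacked by Qd1; g1: attacked by Qd1; e2: attacked by Qd1; f2: attacked by Nd3; g2: attacked by Bd5.
Legal moves for Black: none.
In check with no legal moves → checkmate.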